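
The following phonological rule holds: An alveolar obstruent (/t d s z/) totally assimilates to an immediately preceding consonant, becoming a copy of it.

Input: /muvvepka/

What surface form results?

[muvvepka]

no segment meets the rule's conditions; no change.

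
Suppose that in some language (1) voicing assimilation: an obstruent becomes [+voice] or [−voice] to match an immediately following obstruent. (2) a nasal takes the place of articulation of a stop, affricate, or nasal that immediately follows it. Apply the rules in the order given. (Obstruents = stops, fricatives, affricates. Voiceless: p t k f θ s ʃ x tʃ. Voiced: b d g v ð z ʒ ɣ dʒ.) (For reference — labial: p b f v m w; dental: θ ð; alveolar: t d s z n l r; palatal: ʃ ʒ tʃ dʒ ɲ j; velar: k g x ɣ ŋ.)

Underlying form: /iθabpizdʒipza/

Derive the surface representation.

Rule 1: /b/ before /p/ (voiceless) → [p]
Rule 1: /p/ before /z/ (voiced) → [b]
After rule 1: iθappizdʒibza
Rule 2: no segment meets the rule's conditions; no change.

[iθappizdʒibza]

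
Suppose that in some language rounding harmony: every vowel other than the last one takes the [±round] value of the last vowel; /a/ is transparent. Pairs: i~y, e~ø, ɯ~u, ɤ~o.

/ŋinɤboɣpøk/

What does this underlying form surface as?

[ŋynoboɣpøk]

/i/ harmonizes with /ø/ ([+round]) → [y]
/ɤ/ harmonizes with /ø/ ([+round]) → [o]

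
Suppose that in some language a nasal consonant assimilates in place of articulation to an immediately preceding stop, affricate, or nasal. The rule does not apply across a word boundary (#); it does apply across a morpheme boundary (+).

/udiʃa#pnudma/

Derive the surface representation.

/n/ after /p/ (labial) → [m]
/m/ after /d/ (alveolar) → [n]

[udiʃa#pmudna]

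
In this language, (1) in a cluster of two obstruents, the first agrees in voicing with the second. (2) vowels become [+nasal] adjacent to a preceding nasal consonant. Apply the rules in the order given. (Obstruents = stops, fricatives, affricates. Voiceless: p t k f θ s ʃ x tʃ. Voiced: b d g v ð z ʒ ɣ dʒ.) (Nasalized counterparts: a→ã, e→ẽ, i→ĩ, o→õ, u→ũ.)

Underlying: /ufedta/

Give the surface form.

[ufetta]

Rule 1: /d/ before /t/ (voiceless) → [t]
After rule 1: ufetta
Rule 2: no segment meets the rule's conditions; no change.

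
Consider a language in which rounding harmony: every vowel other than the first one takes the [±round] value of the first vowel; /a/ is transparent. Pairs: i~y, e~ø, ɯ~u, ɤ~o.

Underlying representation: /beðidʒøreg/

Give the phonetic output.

[beðidʒereg]

/ø/ harmonizes with /e/ ([-round]) → [e]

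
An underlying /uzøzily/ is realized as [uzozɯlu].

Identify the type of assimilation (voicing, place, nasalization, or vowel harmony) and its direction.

/ø/→[o] /i/→[ɯ] /y/→[u].
Vowels agree with the first vowel, so the harmony is progressive.

vowel harmony, progressive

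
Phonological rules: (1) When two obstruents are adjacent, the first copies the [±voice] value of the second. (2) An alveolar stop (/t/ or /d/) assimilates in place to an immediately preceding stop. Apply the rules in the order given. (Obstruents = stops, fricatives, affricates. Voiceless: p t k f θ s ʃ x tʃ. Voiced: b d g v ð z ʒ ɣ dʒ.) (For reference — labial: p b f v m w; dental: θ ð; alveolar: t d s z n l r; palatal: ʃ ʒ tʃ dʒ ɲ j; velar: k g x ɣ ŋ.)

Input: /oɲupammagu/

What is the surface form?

[oɲupammagu]

Rule 1: no segment meets the rule's conditions; no change.
After rule 1: oɲupammagu
Rule 2: no segment meets the rule's conditions; no change.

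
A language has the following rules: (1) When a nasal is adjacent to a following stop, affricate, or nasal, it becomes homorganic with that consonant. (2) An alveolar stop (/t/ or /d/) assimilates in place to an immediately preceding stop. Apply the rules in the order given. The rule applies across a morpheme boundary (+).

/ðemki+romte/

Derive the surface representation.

Rule 1: /m/ before /k/ (velar) → [ŋ]
Rule 1: /m/ before /t/ (alveolar) → [n]
After rule 1: ðeŋki+ronte
Rule 2: no segment meets the rule's conditions; no change.

[ðeŋki+ronte]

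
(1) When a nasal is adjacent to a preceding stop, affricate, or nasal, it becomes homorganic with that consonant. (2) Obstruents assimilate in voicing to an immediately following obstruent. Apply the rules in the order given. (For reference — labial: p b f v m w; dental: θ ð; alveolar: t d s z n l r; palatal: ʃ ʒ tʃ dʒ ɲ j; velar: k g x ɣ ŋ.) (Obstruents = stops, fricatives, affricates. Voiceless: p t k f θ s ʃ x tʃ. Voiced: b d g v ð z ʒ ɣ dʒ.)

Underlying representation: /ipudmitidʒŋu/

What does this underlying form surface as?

[ipudnitidʒɲu]

Rule 1: /m/ after /d/ (alveolar) → [n]
Rule 1: /ŋ/ after /dʒ/ (palatal) → [ɲ]
After rule 1: ipudnitidʒɲu
Rule 2: no segment meets the rule's conditions; no change.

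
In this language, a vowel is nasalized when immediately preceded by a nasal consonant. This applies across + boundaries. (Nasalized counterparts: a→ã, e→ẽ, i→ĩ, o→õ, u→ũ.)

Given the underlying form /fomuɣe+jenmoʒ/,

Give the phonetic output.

/u/ after nasal /m/ → [ũ]
/o/ after nasal /m/ → [õ]

[fomũɣe+jenmõʒ]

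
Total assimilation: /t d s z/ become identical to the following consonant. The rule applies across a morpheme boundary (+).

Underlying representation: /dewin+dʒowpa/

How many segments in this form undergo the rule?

No segment meets the rule's conditions.

0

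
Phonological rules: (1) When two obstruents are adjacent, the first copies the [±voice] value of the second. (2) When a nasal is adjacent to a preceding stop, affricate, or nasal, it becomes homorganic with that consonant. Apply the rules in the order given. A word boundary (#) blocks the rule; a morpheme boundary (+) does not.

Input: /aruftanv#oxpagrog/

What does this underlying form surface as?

Rule 1: no segment meets the rule's conditions; no change.
After rule 1: aruftanv#oxpagrog
Rule 2: no segment meets the rule's conditions; no change.

[aruftanv#oxpagrog]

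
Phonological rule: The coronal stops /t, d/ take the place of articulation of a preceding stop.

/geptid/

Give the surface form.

/t/ after /p/ (labial) → [p]

[geppid]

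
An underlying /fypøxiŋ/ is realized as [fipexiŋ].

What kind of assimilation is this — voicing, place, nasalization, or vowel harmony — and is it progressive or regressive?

vowel harmony, regressive

/y/→[i] /ø/→[e].
Vowels agree with the last vowel, so the harmony is regressive.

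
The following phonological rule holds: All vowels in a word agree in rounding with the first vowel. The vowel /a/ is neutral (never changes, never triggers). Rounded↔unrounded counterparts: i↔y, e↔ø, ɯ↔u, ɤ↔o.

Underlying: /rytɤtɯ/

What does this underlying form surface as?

[rytotu]

/ɤ/ harmonizes with /y/ ([+round]) → [o]
/ɯ/ harmonizes with /y/ ([+round]) → [u]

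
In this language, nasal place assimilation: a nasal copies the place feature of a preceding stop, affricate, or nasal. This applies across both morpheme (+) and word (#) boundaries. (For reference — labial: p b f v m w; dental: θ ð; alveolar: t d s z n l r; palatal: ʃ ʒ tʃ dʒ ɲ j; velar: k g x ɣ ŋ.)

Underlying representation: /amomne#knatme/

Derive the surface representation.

[amomme#kŋatne]

/n/ after /m/ (labial) → [m]
/n/ after /k/ (velar) → [ŋ]
/m/ after /t/ (alveolar) → [n]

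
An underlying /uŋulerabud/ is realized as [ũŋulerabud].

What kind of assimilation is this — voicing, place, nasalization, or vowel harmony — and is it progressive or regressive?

/u/→[ũ].
Each target copies a feature from the following segment, so the direction is regressive.

nasalization, regressive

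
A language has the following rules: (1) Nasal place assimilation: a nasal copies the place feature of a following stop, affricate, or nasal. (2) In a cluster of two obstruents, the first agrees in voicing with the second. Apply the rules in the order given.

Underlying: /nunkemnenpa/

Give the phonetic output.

Rule 1: /n/ before /k/ (velar) → [ŋ]
Rule 1: /m/ before /n/ (alveolar) → [n]
Rule 1: /n/ before /p/ (labial) → [m]
After rule 1: nuŋkennempa
Rule 2: no segment meets the rule's conditions; no change.

[nuŋkennempa]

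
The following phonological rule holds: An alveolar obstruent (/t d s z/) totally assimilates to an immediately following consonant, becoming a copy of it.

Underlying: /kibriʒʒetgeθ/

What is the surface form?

[kibriʒʒeggeθ]

/t/ before /g/ → [g] (total assimilation)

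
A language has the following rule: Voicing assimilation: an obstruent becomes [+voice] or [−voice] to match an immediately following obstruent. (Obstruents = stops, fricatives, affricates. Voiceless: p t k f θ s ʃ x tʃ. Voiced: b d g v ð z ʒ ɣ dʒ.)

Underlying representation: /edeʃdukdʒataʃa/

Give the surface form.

[edeʒdugdʒataʃa]

/ʃ/ before /d/ (voiced) → [ʒ]
/k/ before /dʒ/ (voiced) → [g]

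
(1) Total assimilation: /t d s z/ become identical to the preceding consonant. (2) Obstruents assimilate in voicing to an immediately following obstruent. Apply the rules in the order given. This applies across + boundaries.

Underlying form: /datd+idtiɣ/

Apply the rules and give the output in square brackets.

Rule 1: /d/ after /t/ → [t] (total assimilation)
Rule 1: /t/ after /d/ → [d] (total assimilation)
After rule 1: datt+iddiɣ
Rule 2: no segment meets the rule's conditions; no change.

[datt+iddiɣ]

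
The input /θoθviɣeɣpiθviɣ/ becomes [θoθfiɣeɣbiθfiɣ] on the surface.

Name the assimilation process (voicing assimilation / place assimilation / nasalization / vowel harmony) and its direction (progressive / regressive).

/v/→[f] /p/→[b] /v/→[f].
Each target copies a feature from the preceding segment, so the direction is progressive.

voicing assimilation, progressive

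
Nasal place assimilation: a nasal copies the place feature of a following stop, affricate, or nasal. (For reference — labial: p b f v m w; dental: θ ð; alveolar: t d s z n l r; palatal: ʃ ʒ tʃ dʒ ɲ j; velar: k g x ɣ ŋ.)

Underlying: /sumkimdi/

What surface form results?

[suŋkindi]

/m/ before /k/ (velar) → [ŋ]
/m/ before /d/ (alveolar) → [n]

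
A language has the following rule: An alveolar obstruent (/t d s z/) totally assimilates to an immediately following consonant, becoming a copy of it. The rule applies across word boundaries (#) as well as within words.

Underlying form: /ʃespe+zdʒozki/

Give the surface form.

[ʃeppe+dʒdʒokki]

/s/ before /p/ → [p] (total assimilation)
/z/ before /dʒ/ → [dʒ] (total assimilation)
/z/ before /k/ → [k] (total assimilation)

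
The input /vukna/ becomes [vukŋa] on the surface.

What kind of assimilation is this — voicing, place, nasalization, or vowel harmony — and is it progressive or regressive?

/n/→[ŋ].
Each target copies a feature from the preceding segment, so the direction is progressive.

place assimilation, progressive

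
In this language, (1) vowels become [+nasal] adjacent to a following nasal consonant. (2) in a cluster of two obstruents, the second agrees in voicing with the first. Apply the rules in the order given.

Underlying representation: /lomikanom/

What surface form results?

Rule 1: /o/ before nasal /m/ → [õ]
Rule 1: /a/ before nasal /n/ → [ã]
Rule 1: /o/ before nasal /m/ → [õ]
After rule 1: lõmikãnõm
Rule 2: no segment meets the rule's conditions; no change.

[lõmikãnõm]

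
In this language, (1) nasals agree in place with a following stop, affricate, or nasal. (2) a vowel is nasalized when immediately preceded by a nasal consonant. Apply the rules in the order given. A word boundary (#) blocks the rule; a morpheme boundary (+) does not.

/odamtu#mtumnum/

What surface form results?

[odantu#ntunnũm]

Rule 1: /m/ before /t/ (alveolar) → [n]
Rule 1: /m/ before /t/ (alveolar) → [n]
Rule 1: /m/ before /n/ (alveolar) → [n]
After rule 1: odantu#ntunnum
Rule 2: /u/ after nasal /n/ → [ũ]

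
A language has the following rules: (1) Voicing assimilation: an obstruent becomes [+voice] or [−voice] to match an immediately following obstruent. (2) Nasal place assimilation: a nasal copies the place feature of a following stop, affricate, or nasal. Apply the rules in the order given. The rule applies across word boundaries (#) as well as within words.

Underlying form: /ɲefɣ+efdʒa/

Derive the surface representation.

Rule 1: /f/ before /ɣ/ (voiced) → [v]
Rule 1: /f/ before /dʒ/ (voiced) → [v]
After rule 1: ɲevɣ+evdʒa
Rule 2: no segment meets the rule's conditions; no change.

[ɲevɣ+evdʒa]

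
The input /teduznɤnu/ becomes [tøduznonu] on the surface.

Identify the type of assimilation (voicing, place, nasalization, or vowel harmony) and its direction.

/e/→[ø] /ɤ/→[o].
Vowels agree with the last vowel, so the harmony is regressive.

vowel harmony, regressive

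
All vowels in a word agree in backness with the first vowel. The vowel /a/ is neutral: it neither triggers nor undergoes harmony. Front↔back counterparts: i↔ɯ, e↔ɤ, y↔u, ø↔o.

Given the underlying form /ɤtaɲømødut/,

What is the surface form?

/ø/ harmonizes with /ɤ/ ([+back]) → [o]
/ø/ harmonizes with /ɤ/ ([+back]) → [o]

[ɤtaɲomodut]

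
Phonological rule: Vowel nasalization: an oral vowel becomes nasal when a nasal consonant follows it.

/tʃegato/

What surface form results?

[tʃegato]

no segment meets the rule's conditions; no change.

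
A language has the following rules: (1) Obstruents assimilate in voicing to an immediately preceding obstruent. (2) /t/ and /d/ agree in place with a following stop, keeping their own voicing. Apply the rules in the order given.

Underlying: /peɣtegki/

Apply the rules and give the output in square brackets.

[peɣdeggi]

Rule 1: /t/ after /ɣ/ (voiced) → [d]
Rule 1: /k/ after /g/ (voiced) → [g]
After rule 1: peɣdeggi
Rule 2: no segment meets the rule's conditions; no change.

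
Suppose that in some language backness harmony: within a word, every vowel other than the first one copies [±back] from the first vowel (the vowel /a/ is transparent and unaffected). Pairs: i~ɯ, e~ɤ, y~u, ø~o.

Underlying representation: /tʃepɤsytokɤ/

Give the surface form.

[tʃepesytøke]

/ɤ/ harmonizes with /e/ ([-back]) → [e]
/o/ harmonizes with /e/ ([-back]) → [ø]
/ɤ/ harmonizes with /e/ ([-back]) → [e]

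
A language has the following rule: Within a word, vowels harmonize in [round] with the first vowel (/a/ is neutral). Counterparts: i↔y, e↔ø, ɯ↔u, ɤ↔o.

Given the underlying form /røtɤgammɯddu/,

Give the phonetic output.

/ɤ/ harmonizes with /ø/ ([+round]) → [o]
/ɯ/ harmonizes with /ø/ ([+round]) → [u]

[røtogammuddu]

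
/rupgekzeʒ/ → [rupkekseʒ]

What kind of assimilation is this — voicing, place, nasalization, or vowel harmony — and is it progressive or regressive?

/g/→[k] /z/→[s].
Each target copies a feature from the preceding segment, so the direction is progressive.

voicing assimilation, progressive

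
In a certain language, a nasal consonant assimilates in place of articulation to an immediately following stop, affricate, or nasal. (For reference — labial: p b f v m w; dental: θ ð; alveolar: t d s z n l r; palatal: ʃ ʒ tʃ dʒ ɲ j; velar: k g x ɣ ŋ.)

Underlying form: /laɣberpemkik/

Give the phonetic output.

[laɣberpeŋkik]

/m/ before /k/ (velar) → [ŋ]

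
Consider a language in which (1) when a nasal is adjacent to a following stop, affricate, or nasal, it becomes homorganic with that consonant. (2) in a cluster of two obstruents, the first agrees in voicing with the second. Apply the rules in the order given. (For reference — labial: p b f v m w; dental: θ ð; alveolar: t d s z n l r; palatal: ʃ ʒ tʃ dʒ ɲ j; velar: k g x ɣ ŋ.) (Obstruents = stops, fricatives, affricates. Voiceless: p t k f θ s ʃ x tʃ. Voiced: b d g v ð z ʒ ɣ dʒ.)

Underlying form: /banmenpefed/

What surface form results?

Rule 1: /n/ before /m/ (labial) → [m]
Rule 1: /n/ before /p/ (labial) → [m]
After rule 1: bammempefed
Rule 2: no segment meets the rule's conditions; no change.

[bammempefed]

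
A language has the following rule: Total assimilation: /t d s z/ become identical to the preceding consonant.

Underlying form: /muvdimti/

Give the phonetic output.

[muvvimmi]

/d/ after /v/ → [v] (total assimilation)
/t/ after /m/ → [m] (total assimilation)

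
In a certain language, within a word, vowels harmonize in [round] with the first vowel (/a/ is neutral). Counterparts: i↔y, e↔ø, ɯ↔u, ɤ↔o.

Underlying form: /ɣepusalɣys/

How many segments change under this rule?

/u/ harmonizes with /e/ ([-round]) → [ɯ]
/y/ harmonizes with /e/ ([-round]) → [i]
2 segments change.

2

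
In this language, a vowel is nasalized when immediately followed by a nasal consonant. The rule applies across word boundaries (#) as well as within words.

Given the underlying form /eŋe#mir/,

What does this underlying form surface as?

[ẽŋẽ#mir]

/e/ before nasal /ŋ/ → [ẽ]
/e/ before nasal /m/ → [ẽ]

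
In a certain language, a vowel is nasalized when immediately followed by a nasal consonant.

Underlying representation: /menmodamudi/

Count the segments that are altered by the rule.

/e/ before nasal /n/ → [ẽ]
/a/ before nasal /m/ → [ã]
2 segments change.

2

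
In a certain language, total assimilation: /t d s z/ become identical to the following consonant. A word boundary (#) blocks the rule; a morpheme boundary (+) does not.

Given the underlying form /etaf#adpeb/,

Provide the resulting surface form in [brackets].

/d/ before /p/ → [p] (total assimilation)

[etaf#appeb]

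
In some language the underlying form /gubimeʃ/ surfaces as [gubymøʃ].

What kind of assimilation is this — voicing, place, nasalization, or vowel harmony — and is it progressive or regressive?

/i/→[y] /e/→[ø].
Vowels agree with the first vowel, so the harmony is progressive.

vowel harmony, progressive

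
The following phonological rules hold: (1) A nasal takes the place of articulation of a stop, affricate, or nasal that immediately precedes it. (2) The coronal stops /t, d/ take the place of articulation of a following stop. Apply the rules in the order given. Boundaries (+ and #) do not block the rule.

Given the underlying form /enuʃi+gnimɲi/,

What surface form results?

Rule 1: /n/ after /g/ (velar) → [ŋ]
Rule 1: /ɲ/ after /m/ (labial) → [m]
After rule 1: enuʃi+gŋimmi
Rule 2: no segment meets the rule's conditions; no change.

[enuʃi+gŋimmi]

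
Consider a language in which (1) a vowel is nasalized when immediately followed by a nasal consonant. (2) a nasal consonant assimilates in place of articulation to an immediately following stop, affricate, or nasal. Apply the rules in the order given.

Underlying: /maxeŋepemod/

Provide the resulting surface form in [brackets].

Rule 1: /e/ before nasal /ŋ/ → [ẽ]
Rule 1: /e/ before nasal /m/ → [ẽ]
After rule 1: maxẽŋepẽmod
Rule 2: no segment meets the rule's conditions; no change.

[maxẽŋepẽmod]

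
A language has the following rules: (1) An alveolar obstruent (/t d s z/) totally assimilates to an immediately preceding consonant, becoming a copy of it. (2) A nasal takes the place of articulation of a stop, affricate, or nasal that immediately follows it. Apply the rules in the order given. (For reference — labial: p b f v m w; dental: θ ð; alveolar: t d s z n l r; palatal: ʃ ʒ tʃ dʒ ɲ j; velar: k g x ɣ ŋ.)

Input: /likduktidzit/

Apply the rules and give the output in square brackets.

[likkukkiddit]

Rule 1: /d/ after /k/ → [k] (total assimilation)
Rule 1: /t/ after /k/ → [k] (total assimilation)
Rule 1: /z/ after /d/ → [d] (total assimilation)
After rule 1: likkukkiddit
Rule 2: no segment meets the rule's conditions; no change.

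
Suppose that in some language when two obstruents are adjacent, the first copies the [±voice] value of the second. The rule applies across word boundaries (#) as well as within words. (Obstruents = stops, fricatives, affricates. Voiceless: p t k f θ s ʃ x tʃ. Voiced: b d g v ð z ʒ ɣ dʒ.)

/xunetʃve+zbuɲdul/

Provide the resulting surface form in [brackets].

[xunedʒve+zbuɲdul]

/tʃ/ before /v/ (voiced) → [dʒ]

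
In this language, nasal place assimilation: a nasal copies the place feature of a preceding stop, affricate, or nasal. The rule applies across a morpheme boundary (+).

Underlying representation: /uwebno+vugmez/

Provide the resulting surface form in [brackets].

/n/ after /b/ (labial) → [m]
/m/ after /g/ (velar) → [ŋ]

[uwebmo+vugŋez]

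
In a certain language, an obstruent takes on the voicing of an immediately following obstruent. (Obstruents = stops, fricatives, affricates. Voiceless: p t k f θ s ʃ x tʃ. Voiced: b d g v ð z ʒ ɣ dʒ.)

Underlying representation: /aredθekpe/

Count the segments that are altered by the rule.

1

/d/ before /θ/ (voiceless) → [t]
1 segment changes.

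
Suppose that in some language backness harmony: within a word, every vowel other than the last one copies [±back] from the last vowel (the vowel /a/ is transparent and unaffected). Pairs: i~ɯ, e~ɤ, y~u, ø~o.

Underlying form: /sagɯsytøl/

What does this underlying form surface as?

/ɯ/ harmonizes with /ø/ ([-back]) → [i]

[sagisytøl]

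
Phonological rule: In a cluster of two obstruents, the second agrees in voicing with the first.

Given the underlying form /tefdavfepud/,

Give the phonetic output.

/d/ after /f/ (voiceless) → [t]
/f/ after /v/ (voiced) → [v]

[teftavvepud]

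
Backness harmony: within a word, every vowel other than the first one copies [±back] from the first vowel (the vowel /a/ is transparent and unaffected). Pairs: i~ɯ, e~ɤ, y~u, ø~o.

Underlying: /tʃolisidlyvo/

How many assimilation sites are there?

3

/i/ harmonizes with /o/ ([+back]) → [ɯ]
/i/ harmonizes with /o/ ([+back]) → [ɯ]
/y/ harmonizes with /o/ ([+back]) → [u]
3 segments change.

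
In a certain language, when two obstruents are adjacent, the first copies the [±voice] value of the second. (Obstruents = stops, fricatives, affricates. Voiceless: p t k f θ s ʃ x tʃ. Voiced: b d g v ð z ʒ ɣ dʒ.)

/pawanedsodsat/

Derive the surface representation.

/d/ before /s/ (voiceless) → [t]
/d/ before /s/ (voiceless) → [t]

[pawanetsotsat]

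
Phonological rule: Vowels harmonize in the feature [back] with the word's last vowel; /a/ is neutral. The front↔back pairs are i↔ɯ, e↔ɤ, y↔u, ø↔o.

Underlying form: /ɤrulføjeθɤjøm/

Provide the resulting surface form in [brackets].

/ɤ/ harmonizes with /ø/ ([-back]) → [e]
/u/ harmonizes with /ø/ ([-back]) → [y]
/ɤ/ harmonizes with /ø/ ([-back]) → [e]

[erylføjeθejøm]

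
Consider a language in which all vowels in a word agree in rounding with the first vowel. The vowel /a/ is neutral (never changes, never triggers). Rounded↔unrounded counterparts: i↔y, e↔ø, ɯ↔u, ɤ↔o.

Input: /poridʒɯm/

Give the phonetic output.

[porydʒum]

/i/ harmonizes with /o/ ([+round]) → [y]
/ɯ/ harmonizes with /o/ ([+round]) → [u]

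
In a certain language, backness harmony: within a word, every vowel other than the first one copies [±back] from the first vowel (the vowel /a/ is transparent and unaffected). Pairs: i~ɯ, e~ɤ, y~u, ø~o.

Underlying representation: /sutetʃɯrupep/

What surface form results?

[sutɤtʃɯrupɤp]

/e/ harmonizes with /u/ ([+back]) → [ɤ]
/e/ harmonizes with /u/ ([+back]) → [ɤ]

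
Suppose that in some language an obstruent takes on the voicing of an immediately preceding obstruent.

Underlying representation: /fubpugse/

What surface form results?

[fubbugze]

/p/ after /b/ (voiced) → [b]
/s/ after /g/ (voiced) → [z]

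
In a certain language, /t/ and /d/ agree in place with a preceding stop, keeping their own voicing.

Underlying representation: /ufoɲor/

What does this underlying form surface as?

[ufoɲor]

no segment meets the rule's conditions; no change.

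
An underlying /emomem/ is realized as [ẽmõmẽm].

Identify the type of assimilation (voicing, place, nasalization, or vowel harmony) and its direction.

nasalization, regressive

/e/→[ẽ] /o/→[õ] /e/→[ẽ].
Each target copies a feature from the following segment, so the direction is regressive.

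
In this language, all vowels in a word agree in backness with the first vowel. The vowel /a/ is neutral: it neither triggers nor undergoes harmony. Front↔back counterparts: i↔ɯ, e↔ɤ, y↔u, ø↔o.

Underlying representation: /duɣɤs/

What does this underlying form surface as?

[duɣɤs]

no segment meets the rule's conditions; no change.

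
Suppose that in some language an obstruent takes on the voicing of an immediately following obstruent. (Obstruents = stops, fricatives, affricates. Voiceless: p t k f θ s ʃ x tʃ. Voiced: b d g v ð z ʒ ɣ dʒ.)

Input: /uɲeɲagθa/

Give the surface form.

/g/ before /θ/ (voiceless) → [k]

[uɲeɲakθa]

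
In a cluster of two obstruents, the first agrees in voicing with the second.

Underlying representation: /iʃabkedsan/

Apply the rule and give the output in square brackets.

[iʃapketsan]

/b/ before /k/ (voiceless) → [p]
/d/ before /s/ (voiceless) → [t]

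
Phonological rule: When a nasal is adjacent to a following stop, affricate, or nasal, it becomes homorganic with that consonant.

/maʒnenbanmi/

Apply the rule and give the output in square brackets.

/n/ before /b/ (labial) → [m]
/n/ before /m/ (labial) → [m]

[maʒnembammi]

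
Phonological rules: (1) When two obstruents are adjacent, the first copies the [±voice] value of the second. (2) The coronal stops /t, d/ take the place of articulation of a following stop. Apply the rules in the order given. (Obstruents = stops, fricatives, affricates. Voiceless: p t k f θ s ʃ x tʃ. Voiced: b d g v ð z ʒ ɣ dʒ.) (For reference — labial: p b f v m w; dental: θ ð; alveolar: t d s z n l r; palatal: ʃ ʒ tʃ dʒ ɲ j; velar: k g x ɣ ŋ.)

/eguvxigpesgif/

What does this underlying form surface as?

Rule 1: /v/ before /x/ (voiceless) → [f]
Rule 1: /g/ before /p/ (voiceless) → [k]
Rule 1: /s/ before /g/ (voiced) → [z]
After rule 1: egufxikpezgif
Rule 2: no segment meets the rule's conditions; no change.

[egufxikpezgif]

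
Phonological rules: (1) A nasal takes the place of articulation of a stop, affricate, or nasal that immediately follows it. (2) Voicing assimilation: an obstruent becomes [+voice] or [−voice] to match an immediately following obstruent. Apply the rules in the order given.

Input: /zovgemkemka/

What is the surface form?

Rule 1: /m/ before /k/ (velar) → [ŋ]
Rule 1: /m/ before /k/ (velar) → [ŋ]
After rule 1: zovgeŋkeŋka
Rule 2: no segment meets the rule's conditions; no change.

[zovgeŋkeŋka]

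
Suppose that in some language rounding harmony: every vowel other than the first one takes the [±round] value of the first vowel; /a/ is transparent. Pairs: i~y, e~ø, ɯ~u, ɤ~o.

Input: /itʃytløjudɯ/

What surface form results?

/y/ harmonizes with /i/ ([-round]) → [i]
/ø/ harmonizes with /i/ ([-round]) → [e]
/u/ harmonizes with /i/ ([-round]) → [ɯ]

[itʃitlejɯdɯ]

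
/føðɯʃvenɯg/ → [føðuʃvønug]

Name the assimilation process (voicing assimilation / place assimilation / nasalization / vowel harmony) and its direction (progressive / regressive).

/ɯ/→[u] /e/→[ø] /ɯ/→[u].
Vowels agree with the first vowel, so the harmony is progressive.

vowel harmony, progressive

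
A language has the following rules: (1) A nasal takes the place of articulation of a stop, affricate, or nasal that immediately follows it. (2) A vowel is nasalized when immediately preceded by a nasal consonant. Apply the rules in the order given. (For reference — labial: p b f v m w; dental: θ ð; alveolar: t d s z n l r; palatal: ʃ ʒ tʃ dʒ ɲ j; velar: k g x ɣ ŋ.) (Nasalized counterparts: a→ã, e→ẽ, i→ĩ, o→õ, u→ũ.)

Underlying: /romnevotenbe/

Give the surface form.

[ronnẽvotembe]

Rule 1: /m/ before /n/ (alveolar) → [n]
Rule 1: /n/ before /b/ (labial) → [m]
After rule 1: ronnevotembe
Rule 2: /e/ after nasal /n/ → [ẽ]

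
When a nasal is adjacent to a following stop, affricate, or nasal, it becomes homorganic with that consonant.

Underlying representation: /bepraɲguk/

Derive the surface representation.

[bepraŋguk]

/ɲ/ before /g/ (velar) → [ŋ]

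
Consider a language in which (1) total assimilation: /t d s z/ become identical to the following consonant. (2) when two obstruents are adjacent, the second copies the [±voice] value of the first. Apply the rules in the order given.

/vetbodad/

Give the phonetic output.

[vebbodad]

Rule 1: /t/ before /b/ → [b] (total assimilation)
After rule 1: vebbodad
Rule 2: no segment meets the rule's conditions; no change.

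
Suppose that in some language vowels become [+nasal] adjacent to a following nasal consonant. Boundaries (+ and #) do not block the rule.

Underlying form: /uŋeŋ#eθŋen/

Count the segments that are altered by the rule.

3

/u/ before nasal /ŋ/ → [ũ]
/e/ before nasal /ŋ/ → [ẽ]
/e/ before nasal /n/ → [ẽ]
3 segments change.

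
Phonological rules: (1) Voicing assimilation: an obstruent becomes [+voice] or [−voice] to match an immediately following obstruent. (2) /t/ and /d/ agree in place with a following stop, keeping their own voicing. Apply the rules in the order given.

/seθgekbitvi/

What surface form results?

[seðgegbidvi]

Rule 1: /θ/ before /g/ (voiced) → [ð]
Rule 1: /k/ before /b/ (voiced) → [g]
Rule 1: /t/ before /v/ (voiced) → [d]
After rule 1: seðgegbidvi
Rule 2: no segment meets the rule's conditions; no change.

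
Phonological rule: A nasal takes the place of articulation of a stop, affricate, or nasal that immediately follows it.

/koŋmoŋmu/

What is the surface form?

/ŋ/ before /m/ (labial) → [m]
/ŋ/ before /m/ (labial) → [m]

[kommommu]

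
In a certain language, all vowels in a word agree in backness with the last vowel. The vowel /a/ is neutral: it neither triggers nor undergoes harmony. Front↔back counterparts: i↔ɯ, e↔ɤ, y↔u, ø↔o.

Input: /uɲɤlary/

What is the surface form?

/u/ harmonizes with /y/ ([-back]) → [y]
/ɤ/ harmonizes with /y/ ([-back]) → [e]

[yɲelary]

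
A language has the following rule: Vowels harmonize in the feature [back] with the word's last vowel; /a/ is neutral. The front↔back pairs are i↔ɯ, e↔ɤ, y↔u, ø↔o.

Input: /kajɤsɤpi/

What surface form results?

/ɤ/ harmonizes with /i/ ([-back]) → [e]
/ɤ/ harmonizes with /i/ ([-back]) → [e]

[kajesepi]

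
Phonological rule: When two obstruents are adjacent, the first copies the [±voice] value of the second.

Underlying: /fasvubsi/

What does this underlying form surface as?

/s/ before /v/ (voiced) → [z]
/b/ before /s/ (voiceless) → [p]

[fazvupsi]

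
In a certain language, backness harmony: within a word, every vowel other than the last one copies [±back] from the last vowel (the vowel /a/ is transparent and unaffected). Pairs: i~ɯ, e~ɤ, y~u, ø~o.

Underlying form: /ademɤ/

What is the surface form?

/e/ harmonizes with /ɤ/ ([+back]) → [ɤ]

[adɤmɤ]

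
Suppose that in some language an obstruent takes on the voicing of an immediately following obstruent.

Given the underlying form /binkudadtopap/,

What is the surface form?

[binkudattopap]

/d/ before /t/ (voiceless) → [t]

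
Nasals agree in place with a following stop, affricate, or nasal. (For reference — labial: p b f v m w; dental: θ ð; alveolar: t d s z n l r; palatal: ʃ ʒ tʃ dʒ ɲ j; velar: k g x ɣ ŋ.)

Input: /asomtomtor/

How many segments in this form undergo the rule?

/m/ before /t/ (alveolar) → [n]
/m/ before /t/ (alveolar) → [n]
2 segments change.

2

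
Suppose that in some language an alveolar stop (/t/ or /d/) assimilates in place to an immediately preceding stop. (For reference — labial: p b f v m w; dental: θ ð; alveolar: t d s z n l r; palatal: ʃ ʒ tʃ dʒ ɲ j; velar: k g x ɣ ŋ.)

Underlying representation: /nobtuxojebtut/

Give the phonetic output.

/t/ after /b/ (labial) → [p]
/t/ after /b/ (labial) → [p]

[nobpuxojebput]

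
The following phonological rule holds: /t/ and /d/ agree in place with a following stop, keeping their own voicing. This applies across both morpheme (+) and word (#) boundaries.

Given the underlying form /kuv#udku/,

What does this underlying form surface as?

[kuv#ugku]

/d/ before /k/ (velar) → [g]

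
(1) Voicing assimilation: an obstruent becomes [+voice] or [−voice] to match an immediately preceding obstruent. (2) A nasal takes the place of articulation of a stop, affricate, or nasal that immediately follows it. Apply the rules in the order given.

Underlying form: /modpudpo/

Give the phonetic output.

Rule 1: /p/ after /d/ (voiced) → [b]
Rule 1: /p/ after /d/ (voiced) → [b]
After rule 1: modbudbo
Rule 2: no segment meets the rule's conditions; no change.

[modbudbo]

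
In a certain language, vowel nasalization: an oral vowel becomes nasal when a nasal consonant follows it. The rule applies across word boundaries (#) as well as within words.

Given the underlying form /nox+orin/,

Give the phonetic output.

/i/ before nasal /n/ → [ĩ]

[nox+orĩn]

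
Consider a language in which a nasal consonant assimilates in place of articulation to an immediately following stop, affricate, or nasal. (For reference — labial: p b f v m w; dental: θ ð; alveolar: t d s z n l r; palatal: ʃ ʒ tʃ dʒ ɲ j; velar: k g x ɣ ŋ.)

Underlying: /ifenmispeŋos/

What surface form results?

/n/ before /m/ (labial) → [m]

[ifemmispeŋos]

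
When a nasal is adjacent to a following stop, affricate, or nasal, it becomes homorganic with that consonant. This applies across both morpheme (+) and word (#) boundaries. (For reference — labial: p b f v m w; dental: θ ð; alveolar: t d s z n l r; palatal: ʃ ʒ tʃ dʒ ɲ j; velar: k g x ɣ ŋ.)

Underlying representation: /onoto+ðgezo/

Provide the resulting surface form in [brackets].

no segment meets the rule's conditions; no change.

[onoto+ðgezo]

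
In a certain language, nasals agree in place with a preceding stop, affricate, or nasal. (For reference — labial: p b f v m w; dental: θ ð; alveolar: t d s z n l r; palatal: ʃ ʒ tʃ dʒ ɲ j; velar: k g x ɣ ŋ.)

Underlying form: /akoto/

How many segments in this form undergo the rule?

No segment meets the rule's conditions.

0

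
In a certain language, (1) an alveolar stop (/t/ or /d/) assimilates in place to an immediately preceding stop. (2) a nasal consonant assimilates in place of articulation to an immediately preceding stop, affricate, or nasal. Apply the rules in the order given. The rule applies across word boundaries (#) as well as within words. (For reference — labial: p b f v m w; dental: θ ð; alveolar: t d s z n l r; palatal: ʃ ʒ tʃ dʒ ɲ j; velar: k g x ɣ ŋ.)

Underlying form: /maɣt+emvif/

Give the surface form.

[maɣt+emvif]

Rule 1: no segment meets the rule's conditions; no change.
After rule 1: maɣt+emvif
Rule 2: no segment meets the rule's conditions; no change.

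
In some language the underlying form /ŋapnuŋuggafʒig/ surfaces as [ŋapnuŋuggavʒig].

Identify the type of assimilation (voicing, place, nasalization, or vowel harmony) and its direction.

voicing assimilation, regressive

/f/→[v].
Each target copies a feature from the following segment, so the direction is regressive.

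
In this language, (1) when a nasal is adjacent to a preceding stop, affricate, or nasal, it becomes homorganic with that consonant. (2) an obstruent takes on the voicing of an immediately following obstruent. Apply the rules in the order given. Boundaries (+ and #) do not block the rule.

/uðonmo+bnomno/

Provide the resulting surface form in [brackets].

Rule 1: /m/ after /n/ (alveolar) → [n]
Rule 1: /n/ after /b/ (labial) → [m]
Rule 1: /n/ after /m/ (labial) → [m]
After rule 1: uðonno+bmommo
Rule 2: no segment meets the rule's conditions; no change.

[uðonno+bmommo]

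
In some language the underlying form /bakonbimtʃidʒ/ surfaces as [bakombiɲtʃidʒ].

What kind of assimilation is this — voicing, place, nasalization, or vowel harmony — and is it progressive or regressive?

/n/→[m] /m/→[ɲ].
Each target copies a feature from the following segment, so the direction is regressive.

place assimilation, regressive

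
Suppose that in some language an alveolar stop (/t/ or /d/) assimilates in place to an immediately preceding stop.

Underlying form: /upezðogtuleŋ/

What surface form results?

[upezðogkuleŋ]

/t/ after /g/ (velar) → [k]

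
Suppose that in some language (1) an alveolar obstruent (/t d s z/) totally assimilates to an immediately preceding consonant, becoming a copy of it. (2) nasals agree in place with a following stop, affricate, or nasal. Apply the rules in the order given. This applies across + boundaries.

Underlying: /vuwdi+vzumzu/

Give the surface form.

Rule 1: /d/ after /w/ → [w] (total assimilation)
Rule 1: /z/ after /v/ → [v] (total assimilation)
Rule 1: /z/ after /m/ → [m] (total assimilation)
After rule 1: vuwwi+vvummu
Rule 2: no segment meets the rule's conditions; no change.

[vuwwi+vvummu]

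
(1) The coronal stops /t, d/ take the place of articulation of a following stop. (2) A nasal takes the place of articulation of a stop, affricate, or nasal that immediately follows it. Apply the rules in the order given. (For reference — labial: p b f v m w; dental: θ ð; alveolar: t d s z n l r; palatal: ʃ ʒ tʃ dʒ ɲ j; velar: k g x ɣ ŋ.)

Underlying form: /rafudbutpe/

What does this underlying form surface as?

[rafubbuppe]

Rule 1: /d/ before /b/ (labial) → [b]
Rule 1: /t/ before /p/ (labial) → [p]
After rule 1: rafubbuppe
Rule 2: no segment meets the rule's conditions; no change.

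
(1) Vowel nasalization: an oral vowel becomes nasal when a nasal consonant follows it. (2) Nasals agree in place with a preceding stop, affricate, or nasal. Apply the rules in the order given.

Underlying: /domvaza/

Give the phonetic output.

[dõmvaza]

Rule 1: /o/ before nasal /m/ → [õ]
After rule 1: dõmvaza
Rule 2: no segment meets the rule's conditions; no change.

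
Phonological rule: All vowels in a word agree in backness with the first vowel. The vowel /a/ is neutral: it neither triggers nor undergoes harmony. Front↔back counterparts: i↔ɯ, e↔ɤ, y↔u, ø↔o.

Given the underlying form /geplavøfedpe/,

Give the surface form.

[geplavøfedpe]

no segment meets the rule's conditions; no change.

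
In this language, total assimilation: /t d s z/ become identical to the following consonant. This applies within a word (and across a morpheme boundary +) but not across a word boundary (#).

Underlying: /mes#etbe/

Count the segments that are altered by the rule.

/t/ before /b/ → [b] (total assimilation)
1 segment changes.

1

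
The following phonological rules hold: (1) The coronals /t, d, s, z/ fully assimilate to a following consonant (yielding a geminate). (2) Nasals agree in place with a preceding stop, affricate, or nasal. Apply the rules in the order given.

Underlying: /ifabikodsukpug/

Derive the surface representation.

Rule 1: /d/ before /s/ → [s] (total assimilation)
After rule 1: ifabikossukpug
Rule 2: no segment meets the rule's conditions; no change.

[ifabikossukpug]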